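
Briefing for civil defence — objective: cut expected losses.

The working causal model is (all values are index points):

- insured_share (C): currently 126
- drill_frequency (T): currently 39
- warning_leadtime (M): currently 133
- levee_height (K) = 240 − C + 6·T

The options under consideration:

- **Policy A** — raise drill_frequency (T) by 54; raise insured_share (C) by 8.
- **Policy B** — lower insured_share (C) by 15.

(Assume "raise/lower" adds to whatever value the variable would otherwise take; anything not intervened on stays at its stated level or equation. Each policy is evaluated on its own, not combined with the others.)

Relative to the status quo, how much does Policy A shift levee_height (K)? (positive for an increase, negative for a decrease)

Baseline:
  C = 126
  T = 39
  K = 240 − 126 + 6·39 = 348
Policy A (T + 54, C + 8):
  C = 126 + 8 = 134
  T = 39 + 54 = 93
  K = 240 − 134 + 6·93 = 664
Change in K: 664 − 348 = 316

316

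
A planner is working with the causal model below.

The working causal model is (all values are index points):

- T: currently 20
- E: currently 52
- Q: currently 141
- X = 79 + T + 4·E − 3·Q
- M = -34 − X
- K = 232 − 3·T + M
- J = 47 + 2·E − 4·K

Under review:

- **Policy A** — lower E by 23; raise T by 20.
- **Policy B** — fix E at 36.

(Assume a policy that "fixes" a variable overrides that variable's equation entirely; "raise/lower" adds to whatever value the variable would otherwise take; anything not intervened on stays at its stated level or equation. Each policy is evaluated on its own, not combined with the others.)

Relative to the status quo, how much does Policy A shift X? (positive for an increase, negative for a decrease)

Baseline:
  T = 20
  E = 52
  Q = 141
  X = 79 + 20 + 4·52 − 3·141 = -116
Policy A (E − 23, T + 20):
  T = 20 + 20 = 40
  E = 52 − 23 = 29
  Q = 141
  X = 79 + 40 + 4·29 − 3·141 = -188
Change in X: -188 − (-116) = -72

-72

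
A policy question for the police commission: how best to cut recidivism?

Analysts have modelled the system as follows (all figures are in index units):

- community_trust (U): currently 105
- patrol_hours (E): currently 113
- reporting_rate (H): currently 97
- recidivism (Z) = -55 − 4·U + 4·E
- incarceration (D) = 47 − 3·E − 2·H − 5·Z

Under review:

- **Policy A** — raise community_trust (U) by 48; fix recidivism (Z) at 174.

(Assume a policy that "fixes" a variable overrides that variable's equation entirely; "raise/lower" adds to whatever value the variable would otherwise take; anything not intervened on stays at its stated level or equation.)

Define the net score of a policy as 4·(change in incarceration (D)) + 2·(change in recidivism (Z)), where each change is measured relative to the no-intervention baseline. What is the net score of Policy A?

-3546

Baseline:
  U = 105
  E = 113
  H = 97
  Z = -55 − 4·105 + 4·113 = -23
  D = 47 − 3·113 − 2·97 − 5·(-23) = -371
Policy A (U + 48, Z := 174):
  U = 105 + 48 = 153
  E = 113
  H = 97
  Z = 174
  D = 47 − 3·113 − 2·97 − 5·174 = -1356
ΔD = -1356 − (-371) = -985; ΔZ = 174 − (-23) = 197
Score = 4·(-985) + 2·197 = -3546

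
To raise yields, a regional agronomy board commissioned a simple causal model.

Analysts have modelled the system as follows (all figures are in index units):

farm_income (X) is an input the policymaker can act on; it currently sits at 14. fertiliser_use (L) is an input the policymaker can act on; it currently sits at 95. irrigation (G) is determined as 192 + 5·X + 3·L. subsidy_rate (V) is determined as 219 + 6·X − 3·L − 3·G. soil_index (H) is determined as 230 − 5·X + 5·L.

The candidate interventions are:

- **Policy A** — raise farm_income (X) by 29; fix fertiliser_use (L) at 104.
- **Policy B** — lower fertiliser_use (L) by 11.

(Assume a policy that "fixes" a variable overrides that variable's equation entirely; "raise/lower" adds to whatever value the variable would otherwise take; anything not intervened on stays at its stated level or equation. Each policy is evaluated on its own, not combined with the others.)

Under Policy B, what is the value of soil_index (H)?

Policy B (L − 11):
  X = 14
  L = 95 − 11 = 84
  H = 230 − 5·14 + 5·84 = 580

580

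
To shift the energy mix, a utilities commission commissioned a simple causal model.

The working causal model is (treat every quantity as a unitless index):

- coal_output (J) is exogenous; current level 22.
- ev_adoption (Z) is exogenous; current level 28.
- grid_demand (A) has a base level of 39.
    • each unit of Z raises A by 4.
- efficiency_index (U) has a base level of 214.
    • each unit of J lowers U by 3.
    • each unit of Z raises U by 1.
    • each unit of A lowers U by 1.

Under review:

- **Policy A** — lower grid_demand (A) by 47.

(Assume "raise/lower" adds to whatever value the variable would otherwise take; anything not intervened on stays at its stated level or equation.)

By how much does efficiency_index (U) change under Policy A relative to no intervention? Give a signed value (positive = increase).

Baseline:
  J = 22
  Z = 28
  A = 39 + 4·28 = 151
  U = 214 − 3·22 + 28 − 151 = 25
Policy A (A − 47):
  J = 22
  Z = 28
  A = 39 + 4·28 (−47 from intervention) = 104
  U = 214 − 3·22 + 28 − 104 = 72
Change in U: 72 − 25 = 47

47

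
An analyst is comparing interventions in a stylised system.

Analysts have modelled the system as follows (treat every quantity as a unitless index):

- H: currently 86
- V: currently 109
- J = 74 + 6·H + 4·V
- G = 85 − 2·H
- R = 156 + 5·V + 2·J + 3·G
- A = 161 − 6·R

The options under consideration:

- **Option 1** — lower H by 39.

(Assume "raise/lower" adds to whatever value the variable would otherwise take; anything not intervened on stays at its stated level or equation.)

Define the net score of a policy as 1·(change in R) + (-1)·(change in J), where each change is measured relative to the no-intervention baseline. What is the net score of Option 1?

0

Baseline:
  H = 86
  V = 109
  J = 74 + 6·86 + 4·109 = 1026
  G = 85 − 2·86 = -87
  R = 156 + 5·109 + 2·1026 + 3·(-87) = 2492
Option 1 (H − 39):
  H = 86 − 39 = 47
  V = 109
  J = 74 + 6·47 + 4·109 = 792
  G = 85 − 2·47 = -9
  R = 156 + 5·109 + 2·792 + 3·(-9) = 2258
ΔR = 2258 − 2492 = -234; ΔJ = 792 − 1026 = -234
Score = 1·(-234) + (-1)·(-234) = 0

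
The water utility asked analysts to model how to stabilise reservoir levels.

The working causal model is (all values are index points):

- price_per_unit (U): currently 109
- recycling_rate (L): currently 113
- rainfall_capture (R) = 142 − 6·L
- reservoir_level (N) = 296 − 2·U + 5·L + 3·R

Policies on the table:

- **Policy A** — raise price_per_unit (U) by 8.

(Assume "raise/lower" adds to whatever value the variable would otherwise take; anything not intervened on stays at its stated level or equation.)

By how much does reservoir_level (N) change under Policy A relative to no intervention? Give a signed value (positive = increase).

Baseline:
  U = 109
  L = 113
  R = 142 − 6·113 = -536
  N = 296 − 2·109 + 5·113 + 3·(-536) = -965
Policy A (U + 8):
  U = 109 + 8 = 117
  L = 113
  R = 142 − 6·113 = -536
  N = 296 − 2·117 + 5·113 + 3·(-536) = -981
Change in N: -981 − (-965) = -16

-16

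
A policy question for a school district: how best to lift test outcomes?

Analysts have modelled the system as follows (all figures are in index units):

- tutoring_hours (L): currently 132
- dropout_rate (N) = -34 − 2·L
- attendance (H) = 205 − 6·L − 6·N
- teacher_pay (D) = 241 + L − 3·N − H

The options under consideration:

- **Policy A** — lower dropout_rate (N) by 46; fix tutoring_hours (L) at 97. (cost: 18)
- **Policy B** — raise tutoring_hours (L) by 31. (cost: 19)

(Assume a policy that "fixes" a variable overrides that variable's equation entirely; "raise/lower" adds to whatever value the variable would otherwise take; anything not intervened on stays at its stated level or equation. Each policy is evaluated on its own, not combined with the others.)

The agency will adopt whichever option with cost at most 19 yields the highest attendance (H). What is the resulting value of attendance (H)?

Policy A (N − 46, L := 97):
  L = 97
  N = -34 − 2·97 (−46 from intervention) = -274
  H = 205 − 6·97 − 6·(-274) = 1267
Policy B (L + 31):
  L = 132 + 31 = 163
  N = -34 − 2·163 = -360
  H = 205 − 6·163 − 6·(-360) = 1387
Comparing — Policy A: H=1267, Policy B: H=1387. Highest is 1387 (Policy B).

1387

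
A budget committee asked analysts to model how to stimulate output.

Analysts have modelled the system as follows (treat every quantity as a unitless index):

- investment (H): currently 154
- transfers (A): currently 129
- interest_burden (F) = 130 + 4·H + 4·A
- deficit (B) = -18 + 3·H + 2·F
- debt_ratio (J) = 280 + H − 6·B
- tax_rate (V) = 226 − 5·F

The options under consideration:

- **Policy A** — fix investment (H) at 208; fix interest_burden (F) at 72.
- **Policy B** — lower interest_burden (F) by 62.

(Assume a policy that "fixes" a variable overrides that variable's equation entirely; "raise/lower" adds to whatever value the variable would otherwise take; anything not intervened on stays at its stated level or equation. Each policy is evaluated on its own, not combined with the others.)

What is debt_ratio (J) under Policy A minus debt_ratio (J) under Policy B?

12618

Policy A (H := 208, F := 72):
  H = 208
  A = 129
  F = 72
  B = -18 + 3·208 + 2·72 = 750
  J = 280 + 208 − 6·750 = -4012
Policy B (F − 62):
  H = 154
  A = 129
  F = 130 + 4·154 + 4·129 (−62 from intervention) = 1200
  B = -18 + 3·154 + 2·1200 = 2844
  J = 280 + 154 − 6·2844 = -16630
J: -4012 − (-16630) = 12618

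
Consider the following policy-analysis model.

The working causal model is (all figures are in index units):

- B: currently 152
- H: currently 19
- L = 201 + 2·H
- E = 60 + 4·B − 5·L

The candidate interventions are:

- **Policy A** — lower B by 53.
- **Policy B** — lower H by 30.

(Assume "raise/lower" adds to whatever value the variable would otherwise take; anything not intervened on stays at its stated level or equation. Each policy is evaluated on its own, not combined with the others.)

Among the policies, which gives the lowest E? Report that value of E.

Policy A (B − 53):
  B = 152 − 53 = 99
  H = 19
  L = 201 + 2·19 = 239
  E = 60 + 4·99 − 5·239 = -739
Policy B (H − 30):
  B = 152
  H = 19 − 30 = -11
  L = 201 + 2·(-11) = 179
  E = 60 + 4·152 − 5·179 = -227
Comparing — Policy A: E=-739, Policy B: E=-227. Lowest is -739 (Policy A).

-739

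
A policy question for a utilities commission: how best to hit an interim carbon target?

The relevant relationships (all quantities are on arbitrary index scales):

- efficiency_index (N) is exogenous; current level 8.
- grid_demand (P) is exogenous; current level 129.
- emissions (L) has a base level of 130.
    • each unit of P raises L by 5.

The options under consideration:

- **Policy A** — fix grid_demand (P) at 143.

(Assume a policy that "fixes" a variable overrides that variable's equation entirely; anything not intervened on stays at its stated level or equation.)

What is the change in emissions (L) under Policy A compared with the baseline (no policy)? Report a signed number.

Baseline:
  P = 129
  L = 130 + 5·129 = 775
Policy A (P := 143):
  P = 143
  L = 130 + 5·143 = 845
Change in L: 845 − 775 = 70

70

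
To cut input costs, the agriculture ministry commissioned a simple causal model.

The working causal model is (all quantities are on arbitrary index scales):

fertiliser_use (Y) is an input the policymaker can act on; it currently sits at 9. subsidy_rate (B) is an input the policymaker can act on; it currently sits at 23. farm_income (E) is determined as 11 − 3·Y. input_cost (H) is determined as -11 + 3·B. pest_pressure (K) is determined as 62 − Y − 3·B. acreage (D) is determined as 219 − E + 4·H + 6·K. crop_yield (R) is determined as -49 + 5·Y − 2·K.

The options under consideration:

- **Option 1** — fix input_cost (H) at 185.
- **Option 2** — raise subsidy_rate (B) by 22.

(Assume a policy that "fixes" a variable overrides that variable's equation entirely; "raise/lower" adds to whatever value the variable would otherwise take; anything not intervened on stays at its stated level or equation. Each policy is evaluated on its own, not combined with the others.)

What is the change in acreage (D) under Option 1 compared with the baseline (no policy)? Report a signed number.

Baseline:
  Y = 9
  B = 23
  E = 11 − 3·9 = -16
  H = -11 + 3·23 = 58
  K = 62 − 9 − 3·23 = -16
  D = 219 − (-16) + 4·58 + 6·(-16) = 371
Option 1 (H := 185):
  Y = 9
  B = 23
  E = 11 − 3·9 = -16
  H = 185
  K = 62 − 9 − 3·23 = -16
  D = 219 − (-16) + 4·185 + 6·(-16) = 879
Change in D: 879 − 371 = 508

508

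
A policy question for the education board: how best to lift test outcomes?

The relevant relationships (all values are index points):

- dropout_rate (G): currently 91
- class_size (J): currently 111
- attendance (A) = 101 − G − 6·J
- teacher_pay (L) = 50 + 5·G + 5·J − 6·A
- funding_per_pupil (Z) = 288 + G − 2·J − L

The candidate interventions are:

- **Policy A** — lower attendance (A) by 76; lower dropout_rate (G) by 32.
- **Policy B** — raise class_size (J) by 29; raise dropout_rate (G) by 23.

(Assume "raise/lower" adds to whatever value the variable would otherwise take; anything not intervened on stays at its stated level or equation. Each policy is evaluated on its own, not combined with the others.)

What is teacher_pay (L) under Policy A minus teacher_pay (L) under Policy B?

Policy A (A − 76, G − 32):
  G = 91 − 32 = 59
  J = 111
  A = 101 − 59 − 6·111 (−76 from intervention) = -700
  L = 50 + 5·59 + 5·111 − 6·(-700) = 5100
Policy B (J + 29, G + 23):
  G = 91 + 23 = 114
  J = 111 + 29 = 140
  A = 101 − 114 − 6·140 = -853
  L = 50 + 5·114 + 5·140 − 6·(-853) = 6438
L: 5100 − 6438 = -1338

-1338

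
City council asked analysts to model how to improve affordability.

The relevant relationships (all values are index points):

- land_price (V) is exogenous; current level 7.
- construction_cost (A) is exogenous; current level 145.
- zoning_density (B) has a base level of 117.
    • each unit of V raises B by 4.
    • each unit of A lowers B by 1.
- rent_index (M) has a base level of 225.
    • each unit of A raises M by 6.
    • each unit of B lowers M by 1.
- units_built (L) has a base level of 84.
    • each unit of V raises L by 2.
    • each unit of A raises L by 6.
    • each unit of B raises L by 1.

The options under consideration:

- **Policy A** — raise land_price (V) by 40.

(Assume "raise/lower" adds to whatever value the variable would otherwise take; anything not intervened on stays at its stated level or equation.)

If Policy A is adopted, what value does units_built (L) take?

Policy A (V + 40):
  V = 7 + 40 = 47
  A = 145
  B = 117 + 4·47 − 145 = 160
  L = 84 + 2·47 + 6·145 + 160 = 1208

1208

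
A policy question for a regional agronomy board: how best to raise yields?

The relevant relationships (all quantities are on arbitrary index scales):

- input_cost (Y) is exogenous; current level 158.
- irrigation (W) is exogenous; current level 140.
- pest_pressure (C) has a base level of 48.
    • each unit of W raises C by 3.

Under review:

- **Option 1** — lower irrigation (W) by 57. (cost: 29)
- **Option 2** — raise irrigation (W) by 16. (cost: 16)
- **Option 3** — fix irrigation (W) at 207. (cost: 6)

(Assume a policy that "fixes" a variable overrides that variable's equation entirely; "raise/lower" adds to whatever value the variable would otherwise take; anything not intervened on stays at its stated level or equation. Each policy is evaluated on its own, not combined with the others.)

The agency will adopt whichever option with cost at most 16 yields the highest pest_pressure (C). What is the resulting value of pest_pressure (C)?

Option 2 (W + 16):
  W = 140 + 16 = 156
  C = 48 + 3·156 = 516
Option 3 (W := 207):
  W = 207
  C = 48 + 3·207 = 669
Comparing — Option 2: C=516, Option 3: C=669. Highest is 669 (Option 3).

669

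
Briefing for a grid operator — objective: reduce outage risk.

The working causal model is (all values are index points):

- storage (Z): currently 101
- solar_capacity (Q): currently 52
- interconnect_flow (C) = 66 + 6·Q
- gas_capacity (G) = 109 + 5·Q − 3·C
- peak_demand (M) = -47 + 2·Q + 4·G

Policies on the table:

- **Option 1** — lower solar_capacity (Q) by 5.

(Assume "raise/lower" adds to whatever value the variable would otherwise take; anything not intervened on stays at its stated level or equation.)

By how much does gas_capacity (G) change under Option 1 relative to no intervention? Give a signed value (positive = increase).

65

Baseline:
  Q = 52
  C = 66 + 6·52 = 378
  G = 109 + 5·52 − 3·378 = -765
Option 1 (Q − 5):
  Q = 52 − 5 = 47
  C = 66 + 6·47 = 348
  G = 109 + 5·47 − 3·348 = -700
Change in G: -700 − (-765) = 65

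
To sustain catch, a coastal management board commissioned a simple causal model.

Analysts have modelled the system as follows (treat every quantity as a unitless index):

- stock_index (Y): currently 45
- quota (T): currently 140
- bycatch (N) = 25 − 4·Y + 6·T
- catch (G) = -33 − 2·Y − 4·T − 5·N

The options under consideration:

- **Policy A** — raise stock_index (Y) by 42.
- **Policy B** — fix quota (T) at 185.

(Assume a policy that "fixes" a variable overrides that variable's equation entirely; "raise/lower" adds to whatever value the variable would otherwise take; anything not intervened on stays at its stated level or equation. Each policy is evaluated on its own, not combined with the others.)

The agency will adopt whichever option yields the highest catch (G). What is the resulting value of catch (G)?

-3352

Policy A (Y + 42):
  Y = 45 + 42 = 87
  T = 140
  N = 25 − 4·87 + 6·140 = 517
  G = -33 − 2·87 − 4·140 − 5·517 = -3352
Policy B (T := 185):
  Y = 45
  T = 185
  N = 25 − 4·45 + 6·185 = 955
  G = -33 − 2·45 − 4·185 − 5·955 = -5638
Comparing — Policy A: G=-3352, Policy B: G=-5638. Highest is -3352 (Policy A).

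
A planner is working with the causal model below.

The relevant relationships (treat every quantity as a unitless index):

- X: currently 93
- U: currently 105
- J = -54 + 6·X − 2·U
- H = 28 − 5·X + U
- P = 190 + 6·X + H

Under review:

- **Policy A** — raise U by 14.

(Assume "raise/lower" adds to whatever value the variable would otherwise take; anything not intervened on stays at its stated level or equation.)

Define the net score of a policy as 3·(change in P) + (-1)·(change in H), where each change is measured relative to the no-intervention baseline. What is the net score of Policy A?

28

Baseline:
  X = 93
  U = 105
  H = 28 − 5·93 + 105 = -332
  P = 190 + 6·93 + (-332) = 416
Policy A (U + 14):
  X = 93
  U = 105 + 14 = 119
  H = 28 − 5·93 + 119 = -318
  P = 190 + 6·93 + (-318) = 430
ΔP = 430 − 416 = 14; ΔH = -318 − (-332) = 14
Score = 3·14 + (-1)·14 = 28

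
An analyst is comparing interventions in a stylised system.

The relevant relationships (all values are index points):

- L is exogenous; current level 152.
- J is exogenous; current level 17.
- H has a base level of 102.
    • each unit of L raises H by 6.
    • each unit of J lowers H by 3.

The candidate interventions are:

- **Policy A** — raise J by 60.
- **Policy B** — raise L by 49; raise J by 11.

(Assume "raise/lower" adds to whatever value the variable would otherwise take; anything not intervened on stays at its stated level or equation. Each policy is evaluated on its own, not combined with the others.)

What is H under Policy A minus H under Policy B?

-441

Policy A (J + 60):
  L = 152
  J = 17 + 60 = 77
  H = 102 + 6·152 − 3·77 = 783
Policy B (L + 49, J + 11):
  L = 152 + 49 = 201
  J = 17 + 11 = 28
  H = 102 + 6·201 − 3·28 = 1224
H: 783 − 1224 = -441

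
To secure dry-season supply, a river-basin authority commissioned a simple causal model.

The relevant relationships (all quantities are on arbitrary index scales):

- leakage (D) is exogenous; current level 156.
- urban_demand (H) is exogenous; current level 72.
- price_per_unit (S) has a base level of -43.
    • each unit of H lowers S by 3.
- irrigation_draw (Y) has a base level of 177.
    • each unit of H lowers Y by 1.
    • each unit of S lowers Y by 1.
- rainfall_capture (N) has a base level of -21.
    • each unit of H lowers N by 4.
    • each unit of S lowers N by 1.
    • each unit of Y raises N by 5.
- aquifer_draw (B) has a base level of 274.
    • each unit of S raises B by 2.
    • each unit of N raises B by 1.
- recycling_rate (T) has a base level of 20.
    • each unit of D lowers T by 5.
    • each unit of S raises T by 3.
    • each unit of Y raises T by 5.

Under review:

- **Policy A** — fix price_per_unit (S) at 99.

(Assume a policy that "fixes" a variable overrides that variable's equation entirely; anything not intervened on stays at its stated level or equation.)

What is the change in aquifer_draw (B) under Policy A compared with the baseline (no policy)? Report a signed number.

Baseline:
  H = 72
  S = -43 − 3·72 = -259
  Y = 177 − 72 − (-259) = 364
  N = -21 − 4·72 − (-259) + 5·364 = 1770
  B = 274 + 2·(-259) + 1770 = 1526
Policy A (S := 99):
  H = 72
  S = 99
  Y = 177 − 72 − 99 = 6
  N = -21 − 4·72 − 99 + 5·6 = -378
  B = 274 + 2·99 + (-378) = 94
Change in B: 94 − 1526 = -1432

-1432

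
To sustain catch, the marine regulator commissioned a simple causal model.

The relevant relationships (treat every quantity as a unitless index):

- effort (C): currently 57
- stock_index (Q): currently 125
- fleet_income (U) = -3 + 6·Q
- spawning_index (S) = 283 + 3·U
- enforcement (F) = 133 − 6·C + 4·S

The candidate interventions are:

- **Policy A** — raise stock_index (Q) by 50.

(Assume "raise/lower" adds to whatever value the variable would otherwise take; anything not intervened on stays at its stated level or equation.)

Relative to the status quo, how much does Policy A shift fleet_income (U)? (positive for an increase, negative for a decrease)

300

Baseline:
  Q = 125
  U = -3 + 6·125 = 747
Policy A (Q + 50):
  Q = 125 + 50 = 175
  U = -3 + 6·175 = 1047
Change in U: 1047 − 747 = 300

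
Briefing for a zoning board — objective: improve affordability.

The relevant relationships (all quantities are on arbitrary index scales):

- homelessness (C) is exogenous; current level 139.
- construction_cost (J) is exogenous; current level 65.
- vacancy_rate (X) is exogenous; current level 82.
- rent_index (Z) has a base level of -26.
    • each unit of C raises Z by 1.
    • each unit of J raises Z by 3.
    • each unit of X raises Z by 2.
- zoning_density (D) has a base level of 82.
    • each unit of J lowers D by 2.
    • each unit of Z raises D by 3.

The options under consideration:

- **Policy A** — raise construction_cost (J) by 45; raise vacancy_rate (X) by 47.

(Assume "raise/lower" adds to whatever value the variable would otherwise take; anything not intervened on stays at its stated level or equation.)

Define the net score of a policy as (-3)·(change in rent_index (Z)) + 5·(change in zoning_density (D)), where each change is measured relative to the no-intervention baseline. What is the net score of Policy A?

2298

Baseline:
  C = 139
  J = 65
  X = 82
  Z = -26 + 139 + 3·65 + 2·82 = 472
  D = 82 − 2·65 + 3·472 = 1368
Policy A (J + 45, X + 47):
  C = 139
  J = 65 + 45 = 110
  X = 82 + 47 = 129
  Z = -26 + 139 + 3·110 + 2·129 = 701
  D = 82 − 2·110 + 3·701 = 1965
ΔZ = 701 − 472 = 229; ΔD = 1965 − 1368 = 597
Score = (-3)·229 + 5·597 = 2298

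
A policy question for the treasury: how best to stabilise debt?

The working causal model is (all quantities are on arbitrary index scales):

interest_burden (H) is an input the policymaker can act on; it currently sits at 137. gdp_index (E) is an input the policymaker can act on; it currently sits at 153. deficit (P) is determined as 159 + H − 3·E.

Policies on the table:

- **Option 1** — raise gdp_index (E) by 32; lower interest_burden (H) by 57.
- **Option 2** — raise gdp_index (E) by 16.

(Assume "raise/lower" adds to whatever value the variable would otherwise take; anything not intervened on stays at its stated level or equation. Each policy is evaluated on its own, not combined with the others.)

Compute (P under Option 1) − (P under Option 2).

Option 1 (E + 32, H − 57):
  H = 137 − 57 = 80
  E = 153 + 32 = 185
  P = 159 + 80 − 3·185 = -316
Option 2 (E + 16):
  H = 137
  E = 153 + 16 = 169
  P = 159 + 137 − 3·169 = -211
P: -316 − (-211) = -105

-105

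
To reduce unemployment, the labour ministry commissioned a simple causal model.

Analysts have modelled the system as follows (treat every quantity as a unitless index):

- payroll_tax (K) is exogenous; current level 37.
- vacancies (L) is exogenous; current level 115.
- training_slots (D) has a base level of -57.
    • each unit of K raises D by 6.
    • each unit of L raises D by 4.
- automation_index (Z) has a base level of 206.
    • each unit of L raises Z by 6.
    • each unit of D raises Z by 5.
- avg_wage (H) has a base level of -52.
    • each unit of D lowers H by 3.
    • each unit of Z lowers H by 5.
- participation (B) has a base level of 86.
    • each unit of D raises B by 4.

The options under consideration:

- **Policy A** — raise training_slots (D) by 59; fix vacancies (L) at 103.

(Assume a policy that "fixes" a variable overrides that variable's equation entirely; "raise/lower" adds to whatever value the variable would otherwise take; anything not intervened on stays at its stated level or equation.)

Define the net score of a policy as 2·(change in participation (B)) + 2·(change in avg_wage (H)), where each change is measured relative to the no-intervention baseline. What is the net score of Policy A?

Baseline:
  K = 37
  L = 115
  D = -57 + 6·37 + 4·115 = 625
  Z = 206 + 6·115 + 5·625 = 4021
  H = -52 − 3·625 − 5·4021 = -22032
  B = 86 + 4·625 = 2586
Policy A (D + 59, L := 103):
  K = 37
  L = 103
  D = -57 + 6·37 + 4·103 (+59 from intervention) = 636
  Z = 206 + 6·103 + 5·636 = 4004
  H = -52 − 3·636 − 5·4004 = -21980
  B = 86 + 4·636 = 2630
ΔB = 2630 − 2586 = 44; ΔH = -21980 − (-22032) = 52
Score = 2·44 + 2·52 = 192

192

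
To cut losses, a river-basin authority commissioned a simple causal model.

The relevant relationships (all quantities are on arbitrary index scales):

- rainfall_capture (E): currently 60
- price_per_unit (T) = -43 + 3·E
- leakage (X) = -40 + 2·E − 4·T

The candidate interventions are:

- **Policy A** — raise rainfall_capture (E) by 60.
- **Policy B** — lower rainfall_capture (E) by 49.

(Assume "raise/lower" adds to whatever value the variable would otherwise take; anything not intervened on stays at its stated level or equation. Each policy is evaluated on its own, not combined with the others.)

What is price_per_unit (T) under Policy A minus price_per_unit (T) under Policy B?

Policy A (E + 60):
  E = 60 + 60 = 120
  T = -43 + 3·120 = 317
Policy B (E − 49):
  E = 60 − 49 = 11
  T = -43 + 3·11 = -10
T: 317 − (-10) = 327

327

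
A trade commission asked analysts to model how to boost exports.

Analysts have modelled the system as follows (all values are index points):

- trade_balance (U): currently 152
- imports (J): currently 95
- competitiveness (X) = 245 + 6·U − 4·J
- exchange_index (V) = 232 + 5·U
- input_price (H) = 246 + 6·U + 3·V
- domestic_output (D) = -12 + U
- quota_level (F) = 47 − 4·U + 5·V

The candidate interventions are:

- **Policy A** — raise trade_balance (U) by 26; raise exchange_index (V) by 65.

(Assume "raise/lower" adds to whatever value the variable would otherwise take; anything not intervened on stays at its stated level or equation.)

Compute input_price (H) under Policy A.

4875

Policy A (U + 26, V + 65):
  U = 152 + 26 = 178
  V = 232 + 5·178 (+65 from intervention) = 1187
  H = 246 + 6·178 + 3·1187 = 4875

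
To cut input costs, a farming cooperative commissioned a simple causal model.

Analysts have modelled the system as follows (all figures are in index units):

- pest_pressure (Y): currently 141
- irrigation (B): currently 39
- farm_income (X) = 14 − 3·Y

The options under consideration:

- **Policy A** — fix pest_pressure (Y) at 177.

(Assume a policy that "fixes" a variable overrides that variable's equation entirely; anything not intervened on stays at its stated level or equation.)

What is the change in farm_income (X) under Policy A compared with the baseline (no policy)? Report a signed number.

Baseline:
  Y = 141
  X = 14 − 3·141 = -409
Policy A (Y := 177):
  Y = 177
  X = 14 − 3·177 = -517
Change in X: -517 − (-409) = -108

-108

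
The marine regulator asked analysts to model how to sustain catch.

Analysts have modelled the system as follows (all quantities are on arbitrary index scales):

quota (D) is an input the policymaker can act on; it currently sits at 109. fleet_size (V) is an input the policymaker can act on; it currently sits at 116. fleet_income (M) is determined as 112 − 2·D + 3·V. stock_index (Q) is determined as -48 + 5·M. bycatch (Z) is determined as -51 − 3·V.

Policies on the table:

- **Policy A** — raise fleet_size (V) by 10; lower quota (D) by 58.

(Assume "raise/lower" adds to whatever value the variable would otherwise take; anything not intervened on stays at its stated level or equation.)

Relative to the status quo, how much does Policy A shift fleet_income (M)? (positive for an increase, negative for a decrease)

146

Baseline:
  D = 109
  V = 116
  M = 112 − 2·109 + 3·116 = 242
Policy A (V + 10, D − 58):
  D = 109 − 58 = 51
  V = 116 + 10 = 126
  M = 112 − 2·51 + 3·126 = 388
Change in M: 388 − 242 = 146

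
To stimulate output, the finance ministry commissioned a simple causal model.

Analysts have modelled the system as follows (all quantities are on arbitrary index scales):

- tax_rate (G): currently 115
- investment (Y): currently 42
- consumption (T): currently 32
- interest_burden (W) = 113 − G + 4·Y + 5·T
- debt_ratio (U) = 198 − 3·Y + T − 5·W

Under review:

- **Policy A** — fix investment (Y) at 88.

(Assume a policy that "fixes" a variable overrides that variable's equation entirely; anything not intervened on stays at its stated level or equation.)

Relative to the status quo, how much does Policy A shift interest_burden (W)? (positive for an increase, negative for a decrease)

184

Baseline:
  G = 115
  Y = 42
  T = 32
  W = 113 − 115 + 4·42 + 5·32 = 326
Policy A (Y := 88):
  G = 115
  Y = 88
  T = 32
  W = 113 − 115 + 4·88 + 5·32 = 510
Change in W: 510 − 326 = 184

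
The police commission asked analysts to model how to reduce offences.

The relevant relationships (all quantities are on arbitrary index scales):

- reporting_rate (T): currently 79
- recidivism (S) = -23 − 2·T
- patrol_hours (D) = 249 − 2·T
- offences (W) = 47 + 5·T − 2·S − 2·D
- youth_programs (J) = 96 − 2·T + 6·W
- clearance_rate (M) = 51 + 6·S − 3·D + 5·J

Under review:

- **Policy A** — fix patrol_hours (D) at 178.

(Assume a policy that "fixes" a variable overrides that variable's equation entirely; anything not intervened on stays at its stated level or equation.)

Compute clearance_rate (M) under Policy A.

Policy A (D := 178):
  T = 79
  S = -23 − 2·79 = -181
  D = 178
  W = 47 + 5·79 − 2·(-181) − 2·178 = 448
  J = 96 − 2·79 + 6·448 = 2626
  M = 51 + 6·(-181) − 3·178 + 5·2626 = 11561

11561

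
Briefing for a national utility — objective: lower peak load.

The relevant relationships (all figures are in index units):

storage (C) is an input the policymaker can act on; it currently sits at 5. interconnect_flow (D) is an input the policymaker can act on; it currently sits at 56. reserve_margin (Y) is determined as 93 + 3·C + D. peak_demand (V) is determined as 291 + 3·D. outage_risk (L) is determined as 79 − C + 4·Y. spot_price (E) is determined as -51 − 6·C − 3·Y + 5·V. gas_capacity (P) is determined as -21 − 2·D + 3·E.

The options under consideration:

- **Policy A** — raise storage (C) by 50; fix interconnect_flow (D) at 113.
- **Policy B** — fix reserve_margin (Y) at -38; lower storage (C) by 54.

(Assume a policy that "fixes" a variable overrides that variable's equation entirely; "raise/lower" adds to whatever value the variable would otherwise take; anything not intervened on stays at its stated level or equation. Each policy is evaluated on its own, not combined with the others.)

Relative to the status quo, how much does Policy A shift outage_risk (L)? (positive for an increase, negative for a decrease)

778

Baseline:
  C = 5
  D = 56
  Y = 93 + 3·5 + 56 = 164
  L = 79 − 5 + 4·164 = 730
Policy A (C + 50, D := 113):
  C = 5 + 50 = 55
  D = 113
  Y = 93 + 3·55 + 113 = 371
  L = 79 − 55 + 4·371 = 1508
Change in L: 1508 − 730 = 778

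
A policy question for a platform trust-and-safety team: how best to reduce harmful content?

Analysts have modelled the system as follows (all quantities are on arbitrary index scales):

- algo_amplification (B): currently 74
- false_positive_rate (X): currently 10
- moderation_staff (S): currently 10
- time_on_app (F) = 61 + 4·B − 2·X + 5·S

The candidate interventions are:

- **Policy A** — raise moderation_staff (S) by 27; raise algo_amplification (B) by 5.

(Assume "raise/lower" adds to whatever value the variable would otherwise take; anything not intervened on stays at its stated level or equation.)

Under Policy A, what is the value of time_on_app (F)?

542

Policy A (S + 27, B + 5):
  B = 74 + 5 = 79
  X = 10
  S = 10 + 27 = 37
  F = 61 + 4·79 − 2·10 + 5·37 = 542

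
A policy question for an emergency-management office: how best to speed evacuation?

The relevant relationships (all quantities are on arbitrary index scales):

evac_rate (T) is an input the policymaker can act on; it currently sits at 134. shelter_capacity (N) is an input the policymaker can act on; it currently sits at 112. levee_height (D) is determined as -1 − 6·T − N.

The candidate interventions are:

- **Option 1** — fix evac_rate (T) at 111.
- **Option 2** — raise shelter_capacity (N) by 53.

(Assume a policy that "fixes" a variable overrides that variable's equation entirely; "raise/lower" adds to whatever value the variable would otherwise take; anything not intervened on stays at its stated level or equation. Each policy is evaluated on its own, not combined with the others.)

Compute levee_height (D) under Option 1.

-779

Option 1 (T := 111):
  T = 111
  N = 112
  D = -1 − 6·111 − 112 = -779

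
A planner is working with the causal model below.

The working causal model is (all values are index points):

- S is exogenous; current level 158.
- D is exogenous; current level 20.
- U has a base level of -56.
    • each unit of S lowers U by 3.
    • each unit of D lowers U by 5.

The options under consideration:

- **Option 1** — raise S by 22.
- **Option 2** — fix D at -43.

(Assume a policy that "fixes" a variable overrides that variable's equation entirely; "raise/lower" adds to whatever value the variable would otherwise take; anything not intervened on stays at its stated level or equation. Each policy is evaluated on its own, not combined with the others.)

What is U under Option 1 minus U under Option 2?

Option 1 (S + 22):
  S = 158 + 22 = 180
  D = 20
  U = -56 − 3·180 − 5·20 = -696
Option 2 (D := -43):
  S = 158
  D = -43
  U = -56 − 3·158 − 5·(-43) = -315
U: -696 − (-315) = -381

-381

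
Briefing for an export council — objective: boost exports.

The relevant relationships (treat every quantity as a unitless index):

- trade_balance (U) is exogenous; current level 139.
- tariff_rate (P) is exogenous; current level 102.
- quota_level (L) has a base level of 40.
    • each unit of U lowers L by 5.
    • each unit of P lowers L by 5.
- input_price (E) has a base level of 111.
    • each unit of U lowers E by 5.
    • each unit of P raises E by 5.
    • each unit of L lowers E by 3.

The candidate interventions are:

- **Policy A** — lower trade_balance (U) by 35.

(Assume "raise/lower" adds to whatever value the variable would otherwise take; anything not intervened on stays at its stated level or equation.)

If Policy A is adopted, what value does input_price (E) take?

3071

Policy A (U − 35):
  U = 139 − 35 = 104
  P = 102
  L = 40 − 5·104 − 5·102 = -990
  E = 111 − 5·104 + 5·102 − 3·(-990) = 3071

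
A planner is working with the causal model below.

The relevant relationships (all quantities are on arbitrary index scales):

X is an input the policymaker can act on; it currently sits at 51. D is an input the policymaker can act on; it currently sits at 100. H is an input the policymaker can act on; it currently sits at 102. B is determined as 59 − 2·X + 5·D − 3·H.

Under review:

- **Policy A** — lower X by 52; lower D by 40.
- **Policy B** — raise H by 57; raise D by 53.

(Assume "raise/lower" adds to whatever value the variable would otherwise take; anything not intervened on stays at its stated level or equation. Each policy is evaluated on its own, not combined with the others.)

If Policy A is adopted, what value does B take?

Policy A (X − 52, D − 40):
  X = 51 − 52 = -1
  D = 100 − 40 = 60
  H = 102
  B = 59 − 2·(-1) + 5·60 − 3·102 = 55

55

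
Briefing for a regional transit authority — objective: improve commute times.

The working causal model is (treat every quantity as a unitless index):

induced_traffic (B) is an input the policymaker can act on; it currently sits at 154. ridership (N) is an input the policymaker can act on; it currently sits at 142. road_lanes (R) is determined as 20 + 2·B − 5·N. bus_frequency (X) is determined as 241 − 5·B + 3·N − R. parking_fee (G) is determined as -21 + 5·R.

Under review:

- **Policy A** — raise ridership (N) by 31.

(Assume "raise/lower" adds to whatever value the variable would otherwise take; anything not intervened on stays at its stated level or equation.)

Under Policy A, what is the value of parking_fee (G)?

-2706

Policy A (N + 31):
  B = 154
  N = 142 + 31 = 173
  R = 20 + 2·154 − 5·173 = -537
  G = -21 + 5·(-537) = -2706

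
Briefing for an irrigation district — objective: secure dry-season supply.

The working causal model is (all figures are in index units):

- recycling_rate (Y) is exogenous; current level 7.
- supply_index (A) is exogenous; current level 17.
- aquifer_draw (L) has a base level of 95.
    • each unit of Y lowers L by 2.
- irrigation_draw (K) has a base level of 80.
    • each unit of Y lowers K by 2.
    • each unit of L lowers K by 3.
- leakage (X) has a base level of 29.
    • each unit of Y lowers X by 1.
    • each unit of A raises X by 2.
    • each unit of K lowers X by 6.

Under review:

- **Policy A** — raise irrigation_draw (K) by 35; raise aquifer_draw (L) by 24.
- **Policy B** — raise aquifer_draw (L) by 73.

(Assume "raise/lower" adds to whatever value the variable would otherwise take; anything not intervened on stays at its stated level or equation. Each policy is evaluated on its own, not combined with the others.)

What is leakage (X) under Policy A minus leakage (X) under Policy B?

Policy A (K + 35, L + 24):
  Y = 7
  A = 17
  L = 95 − 2·7 (+24 from intervention) = 105
  K = 80 − 2·7 − 3·105 (+35 from intervention) = -214
  X = 29 − 7 + 2·17 − 6·(-214) = 1340
Policy B (L + 73):
  Y = 7
  A = 17
  L = 95 − 2·7 (+73 from intervention) = 154
  K = 80 − 2·7 − 3·154 = -396
  X = 29 − 7 + 2·17 − 6·(-396) = 2432
X: 1340 − 2432 = -1092

-1092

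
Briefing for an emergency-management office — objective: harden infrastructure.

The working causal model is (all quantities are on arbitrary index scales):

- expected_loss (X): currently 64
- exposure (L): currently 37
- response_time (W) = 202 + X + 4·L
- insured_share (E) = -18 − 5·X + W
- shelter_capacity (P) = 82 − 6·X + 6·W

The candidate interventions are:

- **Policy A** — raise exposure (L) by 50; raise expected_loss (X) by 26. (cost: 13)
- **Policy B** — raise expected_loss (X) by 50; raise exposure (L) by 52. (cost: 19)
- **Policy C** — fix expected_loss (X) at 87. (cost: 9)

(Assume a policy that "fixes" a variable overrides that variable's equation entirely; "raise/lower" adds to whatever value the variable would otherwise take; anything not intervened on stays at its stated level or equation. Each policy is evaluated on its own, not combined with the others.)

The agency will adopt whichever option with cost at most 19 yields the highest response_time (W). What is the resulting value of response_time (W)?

Policy A (L + 50, X + 26):
  X = 64 + 26 = 90
  L = 37 + 50 = 87
  W = 202 + 90 + 4·87 = 640
Policy B (X + 50, L + 52):
  X = 64 + 50 = 114
  L = 37 + 52 = 89
  W = 202 + 114 + 4·89 = 672
Policy C (X := 87):
  X = 87
  L = 37
  W = 202 + 87 + 4·37 = 437
Comparing — Policy A: W=640, Policy B: W=672, Policy C: W=437. Highest is 672 (Policy B).

672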